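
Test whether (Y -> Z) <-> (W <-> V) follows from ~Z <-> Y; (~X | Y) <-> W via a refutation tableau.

Initial set: {(~Z <-> Y); ((~X | Y) <-> W); ~((Y -> Z) <-> (W <-> V))}.
(~Z <-> Y): β-rule — branch into ~Z, Y  //  ~~Z, ~Y.
  branch 1 (add ~Z, Y):
    ((~X | Y) <-> W): β-rule — branch into (~X | Y), W  //  ~(~X | Y), ~W.
      branch 1.1 (add (~X | Y), W):
        ~((Y -> Z) <-> (W <-> V)): β-rule — branch into (Y -> Z), ~(W <-> V)  //  ~(Y -> Z), (W <-> V).
          branch 1.1.1 (add (Y -> Z), ~(W <-> V)):
            (~X | Y): β-rule — branch into ~X  //  Y.
              branch 1.1.1.1 (add ~X):
                (Y -> Z): β-rule — branch into ~Y  //  Z.
                  branch 1.1.1.1.1 (add ~Y):
                    × closes — contains both Y and ~Y.
                  branch 1.1.1.1.2 (add Z):
                    × closes — contains both Z and ~Z.
              branch 1.1.1.2 (add Y):
                (Y -> Z): β-rule — branch into ~Y  //  Z.
                  branch 1.1.1.2.1 (add ~Y):
                    × closes — contains both Y and ~Y.
                  branch 1.1.1.2.2 (add Z):
                    × closes — contains both Z and ~Z.
          branch 1.1.2 (add ~(Y -> Z), (W <-> V)):
            ~(Y -> Z): α-rule — add Y, ~Z.
            (~X | Y): β-rule — branch into ~X  //  Y.
              branch 1.1.2.1 (add ~X):
                (W <-> V): β-rule — branch into W, V  //  ~W, ~V.
                  branch 1.1.2.1.1 (add W, V):
                    ○ open, literals {V=1, W=1, X=0, Y=1, Z=0}.
                  branch 1.1.2.1.2 (add ~W, ~V):
                    × closes — contains both W and ~W.
              branch 1.1.2.2 (add Y):
                (W <-> V): β-rule — branch into W, V  //  ~W, ~V.
                  branch 1.1.2.2.1 (add W, V):
                    ○ open, literals {V=1, W=1, Y=1, Z=0}.
                  branch 1.1.2.2.2 (add ~W, ~V):
                    × closes — contains both W and ~W.
      branch 1.2 (add ~(~X | Y), ~W):
        ~(~X | Y): α-rule — add ~~X, ~Y.
        × closes — contains both Y and ~Y.
  branch 2 (add ~~Z, ~Y):
    ((~X | Y) <-> W): β-rule — branch into (~X | Y), W  //  ~(~X | Y), ~W.
      branch 2.1 (add (~X | Y), W):
        ~((Y -> Z) <-> (W <-> V)): β-rule — branch into (Y -> Z), ~(W <-> V)  //  ~(Y -> Z), (W <-> V).
          branch 2.1.1 (add (Y -> Z), ~(W <-> V)):
            (~X | Y): β-rule — branch into ~X  //  Y.
              branch 2.1.1.1 (add ~X):
                (Y -> Z): β-rule — branch into ~Y  //  Z.
                  branch 2.1.1.1.1 (add ~Y):
                    ~(W <-> V): β-rule — branch into W, ~V  //  ~W, V.
                      branch 2.1.1.1.1.1 (add W, ~V):
                        ○ open, literals {V=0, W=1, X=0, Y=0, Z=1}.
                      branch 2.1.1.1.1.2 (add ~W, V):
                        × closes — contains both W and ~W.
                  branch 2.1.1.1.2 (add Z):
                    ~(W <-> V): β-rule — branch into W, ~V  //  ~W, V.
                      branch 2.1.1.1.2.1 (add W, ~V):
                        ○ open, literals {V=0, W=1, X=0, Y=0, Z=1}.
                      branch 2.1.1.1.2.2 (add ~W, V):
                        × closes — contains both W and ~W.
              branch 2.1.1.2 (add Y):
                × closes — contains both Y and ~Y.
          branch 2.1.2 (add ~(Y -> Z), (W <-> V)):
            ~(Y -> Z): α-rule — add Y, ~Z.
            × closes — contains both Y and ~Y.
      branch 2.2 (add ~(~X | Y), ~W):
        ~(~X | Y): α-rule — add ~~X, ~Y.
        ~((Y -> Z) <-> (W <-> V)): β-rule — branch into (Y -> Z), ~(W <-> V)  //  ~(Y -> Z), (W <-> V).
          branch 2.2.1 (add (Y -> Z), ~(W <-> V)):
            (Y -> Z): β-rule — branch into ~Y  //  Z.
              branch 2.2.1.1 (add ~Y):
                ~(W <-> V): β-rule — branch into W, ~V  //  ~W, V.
                  branch 2.2.1.1.1 (add W, ~V):
                    × closes — contains both W and ~W.
                  branch 2.2.1.1.2 (add ~W, V):
                    ○ open, literals {V=1, W=0, X=1, Y=0, Z=1}.
              branch 2.2.1.2 (add Z):
                ~(W <-> V): β-rule — branch into W, ~V  //  ~W, V.
                  branch 2.2.1.2.1 (add W, ~V):
                    × closes — contains both W and ~W.
                  branch 2.2.1.2.2 (add ~W, V):
                    ○ open, literals {V=1, W=0, X=1, Y=0, Z=1}.
          branch 2.2.2 (add ~(Y -> Z), (W <-> V)):
            ~(Y -> Z): α-rule — add Y, ~Z.
            × closes — contains both Y and ~Y.
14 branches closed, 6 open.
An open branch gives a countermodel: V=1, W=1, X=0, Y=1, Z=0 (unmentioned atoms arbitrary); the premises hold there but the conclusion fails.

No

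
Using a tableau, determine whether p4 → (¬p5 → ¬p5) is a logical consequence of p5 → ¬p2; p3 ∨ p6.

Initial set: {T (p5 → ¬p2); T (p3 ∨ p6); F (p4 → (¬p5 → ¬p5))}.
F (p4 → (¬p5 → ¬p5)): α-rule — add T p4, F (¬p5 → ¬p5).
F (¬p5 → ¬p5): α-rule — add T ¬p5, F ¬p5.
× closes — contains both p5 and ¬p5.
All 1 branch closes.
Every branch closed, so the premises entail the conclusion.

Yes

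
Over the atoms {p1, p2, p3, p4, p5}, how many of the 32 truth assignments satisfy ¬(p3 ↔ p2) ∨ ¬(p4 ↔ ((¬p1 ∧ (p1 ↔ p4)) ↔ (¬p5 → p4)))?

28

Initial set: {T (¬(p3 ↔ p2) ∨ ¬(p4 ↔ ((¬p1 ∧ (p1 ↔ p4)) ↔ (¬p5 → p4))))}.
T (¬(p3 ↔ p2) ∨ ¬(p4 ↔ ((¬p1 ∧ (p1 ↔ p4)) ↔ (¬p5 → p4)))): β-rule — branch into T ¬(p3 ↔ p2)  //  T ¬(p4 ↔ ((¬p1 ∧ (p1 ↔ p4)) ↔ (¬p5 → p4))).
  branch 1 (add T ¬(p3 ↔ p2)):
    T ¬(p3 ↔ p2): β-rule — branch into T p3, F p2  //  F p3, T p2.
      branch 1.1 (add T p3, F p2):
        ○ open, literals {p2=0, p3=1}.
      branch 1.2 (add F p3, T p2):
        ○ open, literals {p2=1, p3=0}.
  branch 2 (add T ¬(p4 ↔ ((¬p1 ∧ (p1 ↔ p4)) ↔ (¬p5 → p4)))):
    T ¬(p4 ↔ ((¬p1 ∧ (p1 ↔ p4)) ↔ (¬p5 → p4))): β-rule — branch into T p4, F ((¬p1 ∧ (p1 ↔ p4)) ↔ (¬p5 → p4))  //  F p4, T ((¬p1 ∧ (p1 ↔ p4)) ↔ (¬p5 → p4)).
      branch 2.1 (add T p4, F ((¬p1 ∧ (p1 ↔ p4)) ↔ (¬p5 → p4))):
        F ((¬p1 ∧ (p1 ↔ p4)) ↔ (¬p5 → p4)): β-rule — branch into T (¬p1 ∧ (p1 ↔ p4)), F (¬p5 → p4)  //  F (¬p1 ∧ (p1 ↔ p4)), T (¬p5 → p4).
          branch 2.1.1 (add T (¬p1 ∧ (p1 ↔ p4)), F (¬p5 → p4)):
            T (¬p1 ∧ (p1 ↔ p4)): α-rule — add T ¬p1, T (p1 ↔ p4).
            F (¬p5 → p4): α-rule — add T ¬p5, F p4.
            × closes — contains both p4 and ¬p4.
          branch 2.1.2 (add F (¬p1 ∧ (p1 ↔ p4)), T (¬p5 → p4)):
            F (¬p1 ∧ (p1 ↔ p4)): β-rule — branch into F ¬p1  //  F (p1 ↔ p4).
              branch 2.1.2.1 (add F ¬p1):
                T (¬p5 → p4): β-rule — branch into F ¬p5  //  T p4.
                  branch 2.1.2.1.1 (add F ¬p5):
                    ○ open, literals {p1=1, p4=1, p5=1}.
                  branch 2.1.2.1.2 (add T p4):
                    ○ open, literals {p1=1, p4=1}.
              branch 2.1.2.2 (add F (p1 ↔ p4)):
                T (¬p5 → p4): β-rule — branch into F ¬p5  //  T p4.
                  branch 2.1.2.2.1 (add F ¬p5):
                    F (p1 ↔ p4): β-rule — branch into T p1, F p4  //  F p1, T p4.
                      branch 2.1.2.2.1.1 (add T p1, F p4):
                        × closes — contains both p4 and ¬p4.
                      branch 2.1.2.2.1.2 (add F p1, T p4):
                        ○ open, literals {p1=0, p4=1, p5=1}.
                  branch 2.1.2.2.2 (add T p4):
                    F (p1 ↔ p4): β-rule — branch into T p1, F p4  //  F p1, T p4.
                      branch 2.1.2.2.2.1 (add T p1, F p4):
                        × closes — contains both p4 and ¬p4.
                      branch 2.1.2.2.2.2 (add F p1, T p4):
                        ○ open, literals {p1=0, p4=1}.
      branch 2.2 (add F p4, T ((¬p1 ∧ (p1 ↔ p4)) ↔ (¬p5 → p4))):
        T ((¬p1 ∧ (p1 ↔ p4)) ↔ (¬p5 → p4)): β-rule — branch into T (¬p1 ∧ (p1 ↔ p4)), T (¬p5 → p4)  //  F (¬p1 ∧ (p1 ↔ p4)), F (¬p5 → p4).
          branch 2.2.1 (add T (¬p1 ∧ (p1 ↔ p4)), T (¬p5 → p4)):
            T (¬p1 ∧ (p1 ↔ p4)): α-rule — add T ¬p1, T (p1 ↔ p4).
            T (¬p5 → p4): β-rule — branch into F ¬p5  //  T p4.
              branch 2.2.1.1 (add F ¬p5):
                T (p1 ↔ p4): β-rule — branch into T p1, T p4  //  F p1, F p4.
                  branch 2.2.1.1.1 (add T p1, T p4):
                    × closes — contains both p1 and ¬p1.
                  branch 2.2.1.1.2 (add F p1, F p4):
                    ○ open, literals {p1=0, p4=0, p5=1}.
              branch 2.2.1.2 (add T p4):
                × closes — contains both p4 and ¬p4.
          branch 2.2.2 (add F (¬p1 ∧ (p1 ↔ p4)), F (¬p5 → p4)):
            F (¬p5 → p4): α-rule — add T ¬p5, F p4.
            F (¬p1 ∧ (p1 ↔ p4)): β-rule — branch into F ¬p1  //  F (p1 ↔ p4).
              branch 2.2.2.1 (add F ¬p1):
                ○ open, literals {p1=1, p4=0, p5=0}.
              branch 2.2.2.2 (add F (p1 ↔ p4)):
                F (p1 ↔ p4): β-rule — branch into T p1, F p4  //  F p1, T p4.
                  branch 2.2.2.2.1 (add T p1, F p4):
                    ○ open, literals {p1=1, p4=0, p5=0}.
                  branch 2.2.2.2.2 (add F p1, T p4):
                    × closes — contains both p4 and ¬p4.
6 branches closed, 9 open.
Each open branch fixes some atoms; the unmentioned ones are free. Counting distinct full assignments: branch {p2=0, p3=1} (p1, p4, p5) contributes 8 new; branch {p2=1, p3=0} (p1, p4, p5) contributes 8 new; branch {p1=1, p4=1, p5=1} (p2, p3) contributes 2 new; branch {p1=1, p4=1} (p2, p3, p5) contributes 2 new; branch {p1=0, p4=1, p5=1} (p2, p3) contributes 2 new; branch {p1=0, p4=1} (p2, p3, p5) contributes 2 new; branch {p1=0, p4=0, p5=1} (p2, p3) contributes 2 new; branch {p1=1, p4=0, p5=0} (p2, p3) contributes 2 new; branch {p1=1, p4=0, p5=0} (p2, p3) contributes 0 new. Total: 28.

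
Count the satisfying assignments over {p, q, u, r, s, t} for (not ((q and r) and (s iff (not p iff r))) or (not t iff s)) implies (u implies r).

48

Initial set: {((not ((q and r) and (s iff (not p iff r))) or (not t iff s)) implies (u implies r))}.
((not ((q and r) and (s iff (not p iff r))) or (not t iff s)) implies (u implies r)): β-rule — branch into not (not ((q and r) and (s iff (not p iff r))) or (not t iff s))  //  (u implies r).
  branch 1 (add not (not ((q and r) and (s iff (not p iff r))) or (not t iff s))):
    not (not ((q and r) and (s iff (not p iff r))) or (not t iff s)): α-rule — add not not ((q and r) and (s iff (not p iff r))), not (not t iff s).
    not not ((q and r) and (s iff (not p iff r))): α-rule — add (q and r), (s iff (not p iff r)).
    (q and r): α-rule — add q, r.
    not (not t iff s): β-rule — branch into not t, not s  //  not not t, s.
      branch 1.1 (add not t, not s):
        (s iff (not p iff r)): β-rule — branch into s, (not p iff r)  //  not s, not (not p iff r).
          branch 1.1.1 (add s, (not p iff r)):
            × closes — contains both s and not s.
          branch 1.1.2 (add not s, not (not p iff r)):
            not (not p iff r): β-rule — branch into not p, not r  //  not not p, r.
              branch 1.1.2.1 (add not p, not r):
                × closes — contains both r and not r.
              branch 1.1.2.2 (add not not p, r):
                ○ open, literals {p=1, q=1, r=1, s=0, t=0}.
      branch 1.2 (add not not t, s):
        (s iff (not p iff r)): β-rule — branch into s, (not p iff r)  //  not s, not (not p iff r).
          branch 1.2.1 (add s, (not p iff r)):
            (not p iff r): β-rule — branch into not p, r  //  not not p, not r.
              branch 1.2.1.1 (add not p, r):
                ○ open, literals {p=0, q=1, r=1, s=1, t=1}.
              branch 1.2.1.2 (add not not p, not r):
                × closes — contains both r and not r.
          branch 1.2.2 (add not s, not (not p iff r)):
            × closes — contains both s and not s.
  branch 2 (add (u implies r)):
    (u implies r): β-rule — branch into not u  //  r.
      branch 2.1 (add not u):
        ○ open, literals {u=0}.
      branch 2.2 (add r):
        ○ open, literals {r=1}.
4 branches closed, 4 open.
Each open branch fixes some atoms; the unmentioned ones are free. Counting distinct full assignments: branch {p=1, q=1, r=1, s=0, t=0} (u) contributes 2 new; branch {p=0, q=1, r=1, s=1, t=1} (u) contributes 2 new; branch {u=0} (p, q, r, s, t) contributes 30 new; branch {r=1} (p, q, u, s, t) contributes 14 new. Total: 48.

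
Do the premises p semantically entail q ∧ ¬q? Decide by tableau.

Initial set: {p; ¬(q ∧ ¬q)}.
¬(q ∧ ¬q): β-rule — branch into ¬q  //  ¬¬q.
  branch 1 (add ¬q):
    ○ open, literals {p=T, q=F}.
  branch 2 (add ¬¬q):
    ○ open, literals {p=T, q=T}.
0 branches closed, 2 open.
An open branch gives a countermodel: p=T, q=F (unmentioned atoms arbitrary); the premises hold there but the conclusion fails.

No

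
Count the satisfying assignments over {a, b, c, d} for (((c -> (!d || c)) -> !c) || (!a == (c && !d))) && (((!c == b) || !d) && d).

Initial set: {((((c -> (!d || c)) -> !c) || (!a == (c && !d))) && (((!c == b) || !d) && d))}.
((((c -> (!d || c)) -> !c) || (!a == (c && !d))) && (((!c == b) || !d) && d)): α-rule — add (((c -> (!d || c)) -> !c) || (!a == (c && !d))), (((!c == b) || !d) && d).
(((!c == b) || !d) && d): α-rule — add ((!c == b) || !d), d.
(((c -> (!d || c)) -> !c) || (!a == (c && !d))): β-rule — branch into ((c -> (!d || c)) -> !c)  //  (!a == (c && !d)).
  branch 1 (add ((c -> (!d || c)) -> !c)):
    ((!c == b) || !d): β-rule — branch into (!c == b)  //  !d.
      branch 1.1 (add (!c == b)):
        ((c -> (!d || c)) -> !c): β-rule — branch into !(c -> (!d || c))  //  !c.
          branch 1.1.1 (add !(c -> (!d || c))):
            !(c -> (!d || c)): α-rule — add c, !(!d || c).
            !(!d || c): α-rule — add !!d, !c.
            × closes — contains both c and !c.
          branch 1.1.2 (add !c):
            (!c == b): β-rule — branch into !c, b  //  !!c, !b.
              branch 1.1.2.1 (add !c, b):
                ○ open, literals {b=1, c=0, d=1}.
              branch 1.1.2.2 (add !!c, !b):
                × closes — contains both c and !c.
      branch 1.2 (add !d):
        × closes — contains both d and !d.
  branch 2 (add (!a == (c && !d))):
    ((!c == b) || !d): β-rule — branch into (!c == b)  //  !d.
      branch 2.1 (add (!c == b)):
        (!a == (c && !d)): β-rule — branch into !a, (c && !d)  //  !!a, !(c && !d).
          branch 2.1.1 (add !a, (c && !d)):
            (c && !d): α-rule — add c, !d.
            × closes — contains both d and !d.
          branch 2.1.2 (add !!a, !(c && !d)):
            (!c == b): β-rule — branch into !c, b  //  !!c, !b.
              branch 2.1.2.1 (add !c, b):
                !(c && !d): β-rule — branch into !c  //  !!d.
                  branch 2.1.2.1.1 (add !c):
                    ○ open, literals {a=1, b=1, c=0, d=1}.
                  branch 2.1.2.1.2 (add !!d):
                    ○ open, literals {a=1, b=1, c=0, d=1}.
              branch 2.1.2.2 (add !!c, !b):
                !(c && !d): β-rule — branch into !c  //  !!d.
                  branch 2.1.2.2.1 (add !c):
                    × closes — contains both c and !c.
                  branch 2.1.2.2.2 (add !!d):
                    ○ open, literals {a=1, b=0, c=1, d=1}.
      branch 2.2 (add !d):
        × closes — contains both d and !d.
6 branches closed, 4 open.
Each open branch fixes some atoms; the unmentioned ones are free. Counting distinct full assignments: branch {b=1, c=0, d=1} (a) contributes 2 new; branch {a=1, b=1, c=0, d=1} (none free) contributes 0 new; branch {a=1, b=1, c=0, d=1} (none free) contributes 0 new; branch {a=1, b=0, c=1, d=1} (none free) contributes 1 new. Total: 3.

3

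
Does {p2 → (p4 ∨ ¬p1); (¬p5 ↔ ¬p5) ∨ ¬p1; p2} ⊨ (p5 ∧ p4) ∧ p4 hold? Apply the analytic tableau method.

Initial set: {(p2 → (p4 ∨ ¬p1)); ((¬p5 ↔ ¬p5) ∨ ¬p1); p2; ¬((p5 ∧ p4) ∧ p4)}.
(p2 → (p4 ∨ ¬p1)): β-rule — branch into ¬p2  //  (p4 ∨ ¬p1).
  branch 1 (add ¬p2):
    × closes — contains both p2 and ¬p2.
  branch 2 (add (p4 ∨ ¬p1)):
    ((¬p5 ↔ ¬p5) ∨ ¬p1): β-rule — branch into (¬p5 ↔ ¬p5)  //  ¬p1.
      branch 2.1 (add (¬p5 ↔ ¬p5)):
        ¬((p5 ∧ p4) ∧ p4): β-rule — branch into ¬(p5 ∧ p4)  //  ¬p4.
          branch 2.1.1 (add ¬(p5 ∧ p4)):
            (p4 ∨ ¬p1): β-rule — branch into p4  //  ¬p1.
              branch 2.1.1.1 (add p4):
                (¬p5 ↔ ¬p5): β-rule — branch into ¬p5, ¬p5  //  ¬¬p5, ¬¬p5.
                  branch 2.1.1.1.1 (add ¬p5, ¬p5):
                    ¬(p5 ∧ p4): β-rule — branch into ¬p5  //  ¬p4.
                      branch 2.1.1.1.1.1 (add ¬p5):
                        ○ open, literals {p2=true, p4=true, p5=false}.
                      branch 2.1.1.1.1.2 (add ¬p4):
                        × closes — contains both p4 and ¬p4.
                  branch 2.1.1.1.2 (add ¬¬p5, ¬¬p5):
                    ¬(p5 ∧ p4): β-rule — branch into ¬p5  //  ¬p4.
                      branch 2.1.1.1.2.1 (add ¬p5):
                        × closes — contains both p5 and ¬p5.
                      branch 2.1.1.1.2.2 (add ¬p4):
                        × closes — contains both p4 and ¬p4.
              branch 2.1.1.2 (add ¬p1):
                (¬p5 ↔ ¬p5): β-rule — branch into ¬p5, ¬p5  //  ¬¬p5, ¬¬p5.
                  branch 2.1.1.2.1 (add ¬p5, ¬p5):
                    ¬(p5 ∧ p4): β-rule — branch into ¬p5  //  ¬p4.
                      branch 2.1.1.2.1.1 (add ¬p5):
                        ○ open, literals {p1=false, p2=true, p5=false}.
                      branch 2.1.1.2.1.2 (add ¬p4):
                        ○ open, literals {p1=false, p2=true, p4=false, p5=false}.
                  branch 2.1.1.2.2 (add ¬¬p5, ¬¬p5):
                    ¬(p5 ∧ p4): β-rule — branch into ¬p5  //  ¬p4.
                      branch 2.1.1.2.2.1 (add ¬p5):
                        × closes — contains both p5 and ¬p5.
                      branch 2.1.1.2.2.2 (add ¬p4):
                        ○ open, literals {p1=false, p2=true, p4=false, p5=true}.
          branch 2.1.2 (add ¬p4):
            (p4 ∨ ¬p1): β-rule — branch into p4  //  ¬p1.
              branch 2.1.2.1 (add p4):
                × closes — contains both p4 and ¬p4.
              branch 2.1.2.2 (add ¬p1):
                (¬p5 ↔ ¬p5): β-rule — branch into ¬p5, ¬p5  //  ¬¬p5, ¬¬p5.
                  branch 2.1.2.2.1 (add ¬p5, ¬p5):
                    ○ open, literals {p1=false, p2=true, p4=false, p5=false}.
                  branch 2.1.2.2.2 (add ¬¬p5, ¬¬p5):
                    ○ open, literals {p1=false, p2=true, p4=false, p5=true}.
      branch 2.2 (add ¬p1):
        ¬((p5 ∧ p4) ∧ p4): β-rule — branch into ¬(p5 ∧ p4)  //  ¬p4.
          branch 2.2.1 (add ¬(p5 ∧ p4)):
            (p4 ∨ ¬p1): β-rule — branch into p4  //  ¬p1.
              branch 2.2.1.1 (add p4):
                ¬(p5 ∧ p4): β-rule — branch into ¬p5  //  ¬p4.
                  branch 2.2.1.1.1 (add ¬p5):
                    ○ open, literals {p1=false, p2=true, p4=true, p5=false}.
                  branch 2.2.1.1.2 (add ¬p4):
                    × closes — contains both p4 and ¬p4.
              branch 2.2.1.2 (add ¬p1):
                ¬(p5 ∧ p4): β-rule — branch into ¬p5  //  ¬p4.
                  branch 2.2.1.2.1 (add ¬p5):
                    ○ open, literals {p1=false, p2=true, p5=false}.
                  branch 2.2.1.2.2 (add ¬p4):
                    ○ open, literals {p1=false, p2=true, p4=false}.
          branch 2.2.2 (add ¬p4):
            (p4 ∨ ¬p1): β-rule — branch into p4  //  ¬p1.
              branch 2.2.2.1 (add p4):
                × closes — contains both p4 and ¬p4.
              branch 2.2.2.2 (add ¬p1):
                ○ open, literals {p1=false, p2=true, p4=false}.
8 branches closed, 10 open.
An open branch gives a countermodel: p2=true, p4=true, p5=false (unmentioned atoms arbitrary); the premises hold there but the conclusion fails.

No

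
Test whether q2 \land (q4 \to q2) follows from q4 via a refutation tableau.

No

Initial set: {q4; \lnot (q2 \land (q4 \to q2))}.
\lnot (q2 \land (q4 \to q2)): β-rule — branch into \lnot q2  //  \lnot (q4 \to q2).
  branch 1 (add \lnot q2):
    ○ open, literals {q2=0, q4=1}.
  branch 2 (add \lnot (q4 \to q2)):
    \lnot (q4 \to q2): α-rule — add q4, \lnot q2.
    ○ open, literals {q2=0, q4=1}.
0 branches closed, 2 open.
An open branch gives a countermodel: q2=0, q4=1 (unmentioned atoms arbitrary); the premises hold there but the conclusion fails.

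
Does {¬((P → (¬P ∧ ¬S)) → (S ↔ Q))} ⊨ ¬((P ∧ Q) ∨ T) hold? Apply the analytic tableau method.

Initial set: {¬((P → (¬P ∧ ¬S)) → (S ↔ Q)); ¬¬((P ∧ Q) ∨ T)}.
¬((P → (¬P ∧ ¬S)) → (S ↔ Q)): α-rule — add (P → (¬P ∧ ¬S)), ¬(S ↔ Q).
¬¬((P ∧ Q) ∨ T): β-rule — branch into (P ∧ Q)  //  T.
  branch 1 (add (P ∧ Q)):
    (P ∧ Q): α-rule — add P, Q.
    (P → (¬P ∧ ¬S)): β-rule — branch into ¬P  //  (¬P ∧ ¬S).
      branch 1.1 (add ¬P):
        × closes — contains both P and ¬P.
      branch 1.2 (add (¬P ∧ ¬S)):
        (¬P ∧ ¬S): α-rule — add ¬P, ¬S.
        × closes — contains both P and ¬P.
  branch 2 (add T):
    (P → (¬P ∧ ¬S)): β-rule — branch into ¬P  //  (¬P ∧ ¬S).
      branch 2.1 (add ¬P):
        ¬(S ↔ Q): β-rule — branch into S, ¬Q  //  ¬S, Q.
          branch 2.1.1 (add S, ¬Q):
            ○ open, literals {P=F, Q=F, S=T, T=T}.
          branch 2.1.2 (add ¬S, Q):
            ○ open, literals {P=F, Q=T, S=F, T=T}.
      branch 2.2 (add (¬P ∧ ¬S)):
        (¬P ∧ ¬S): α-rule — add ¬P, ¬S.
        ¬(S ↔ Q): β-rule — branch into S, ¬Q  //  ¬S, Q.
          branch 2.2.1 (add S, ¬Q):
            × closes — contains both S and ¬S.
          branch 2.2.2 (add ¬S, Q):
            ○ open, literals {P=F, Q=T, S=F, T=T}.
3 branches closed, 3 open.
An open branch gives a countermodel: P=F, Q=F, S=T, T=T (unmentioned atoms arbitrary); the premises hold there but the conclusion fails.

No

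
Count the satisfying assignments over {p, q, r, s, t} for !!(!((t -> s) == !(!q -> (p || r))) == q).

18

Initial set: {!!(!((t -> s) == !(!q -> (p || r))) == q)}.
!!(!((t -> s) == !(!q -> (p || r))) == q): drop double negation, giving (!((t -> s) == !(!q -> (p || r))) == q).
(!((t -> s) == !(!q -> (p || r))) == q): β-rule — branch into !((t -> s) == !(!q -> (p || r))), q  //  !!((t -> s) == !(!q -> (p || r))), !q.
  branch 1 (add !((t -> s) == !(!q -> (p || r))), q):
    !((t -> s) == !(!q -> (p || r))): β-rule — branch into (t -> s), !!(!q -> (p || r))  //  !(t -> s), !(!q -> (p || r)).
      branch 1.1 (add (t -> s), !!(!q -> (p || r))):
        (t -> s): β-rule — branch into !t  //  s.
          branch 1.1.1 (add !t):
            !!(!q -> (p || r)): β-rule — branch into !!q  //  (p || r).
              branch 1.1.1.1 (add !!q):
                ○ open, literals {q=1, t=0}.
              branch 1.1.1.2 (add (p || r)):
                (p || r): β-rule — branch into p  //  r.
                  branch 1.1.1.2.1 (add p):
                    ○ open, literals {p=1, q=1, t=0}.
                  branch 1.1.1.2.2 (add r):
                    ○ open, literals {q=1, r=1, t=0}.
          branch 1.1.2 (add s):
            !!(!q -> (p || r)): β-rule — branch into !!q  //  (p || r).
              branch 1.1.2.1 (add !!q):
                ○ open, literals {q=1, s=1}.
              branch 1.1.2.2 (add (p || r)):
                (p || r): β-rule — branch into p  //  r.
                  branch 1.1.2.2.1 (add p):
                    ○ open, literals {p=1, q=1, s=1}.
                  branch 1.1.2.2.2 (add r):
                    ○ open, literals {q=1, r=1, s=1}.
      branch 1.2 (add !(t -> s), !(!q -> (p || r))):
        !(t -> s): α-rule — add t, !s.
        !(!q -> (p || r)): α-rule — add !q, !(p || r).
        × closes — contains both q and !q.
  branch 2 (add !!((t -> s) == !(!q -> (p || r))), !q):
    !!((t -> s) == !(!q -> (p || r))): β-rule — branch into (t -> s), !(!q -> (p || r))  //  !(t -> s), !!(!q -> (p || r)).
      branch 2.1 (add (t -> s), !(!q -> (p || r))):
        !(!q -> (p || r)): α-rule — add !q, !(p || r).
        !(p || r): α-rule — add !p, !r.
        (t -> s): β-rule — branch into !t  //  s.
          branch 2.1.1 (add !t):
            ○ open, literals {p=0, q=0, r=0, t=0}.
          branch 2.1.2 (add s):
            ○ open, literals {p=0, q=0, r=0, s=1}.
      branch 2.2 (add !(t -> s), !!(!q -> (p || r))):
        !(t -> s): α-rule — add t, !s.
        !!(!q -> (p || r)): β-rule — branch into !!q  //  (p || r).
          branch 2.2.1 (add !!q):
            × closes — contains both q and !q.
          branch 2.2.2 (add (p || r)):
            (p || r): β-rule — branch into p  //  r.
              branch 2.2.2.1 (add p):
                ○ open, literals {p=1, q=0, s=0, t=1}.
              branch 2.2.2.2 (add r):
                ○ open, literals {q=0, r=1, s=0, t=1}.
2 branches closed, 10 open.
Each open branch fixes some atoms; the unmentioned ones are free. Counting distinct full assignments: branch {q=1, t=0} (p, r, s) contributes 8 new; branch {p=1, q=1, t=0} (r, s) contributes 0 new; branch {q=1, r=1, t=0} (p, s) contributes 0 new; branch {q=1, s=1} (p, r, t) contributes 4 new; branch {p=1, q=1, s=1} (r, t) contributes 0 new; branch {q=1, r=1, s=1} (p, t) contributes 0 new; branch {p=0, q=0, r=0, t=0} (s) contributes 2 new; branch {p=0, q=0, r=0, s=1} (t) contributes 1 new; branch {p=1, q=0, s=0, t=1} (r) contributes 2 new; branch {q=0, r=1, s=0, t=1} (p) contributes 1 new. Total: 18.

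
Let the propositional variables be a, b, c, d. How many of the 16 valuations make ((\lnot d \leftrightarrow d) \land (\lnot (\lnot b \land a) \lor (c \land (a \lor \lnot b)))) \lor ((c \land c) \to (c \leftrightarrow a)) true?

12

Initial set: {(((\lnot d \leftrightarrow d) \land (\lnot (\lnot b \land a) \lor (c \land (a \lor \lnot b)))) \lor ((c \land c) \to (c \leftrightarrow a)))}.
(((\lnot d \leftrightarrow d) \land (\lnot (\lnot b \land a) \lor (c \land (a \lor \lnot b)))) \lor ((c \land c) \to (c \leftrightarrow a))): β-rule — branch into ((\lnot d \leftrightarrow d) \land (\lnot (\lnot b \land a) \lor (c \land (a \lor \lnot b))))  //  ((c \land c) \to (c \leftrightarrow a)).
  branch 1 (add ((\lnot d \leftrightarrow d) \land (\lnot (\lnot b \land a) \lor (c \land (a \lor \lnot b))))):
    ((\lnot d \leftrightarrow d) \land (\lnot (\lnot b \land a) \lor (c \land (a \lor \lnot b)))): α-rule — add (\lnot d \leftrightarrow d), (\lnot (\lnot b \land a) \lor (c \land (a \lor \lnot b))).
    (\lnot d \leftrightarrow d): β-rule — branch into \lnot d, d  //  \lnot \lnot d, \lnot d.
      branch 1.1 (add \lnot d, d):
        × closes — contains both d and \lnot d.
      branch 1.2 (add \lnot \lnot d, \lnot d):
        × closes — contains both d and \lnot d.
  branch 2 (add ((c \land c) \to (c \leftrightarrow a))):
    ((c \land c) \to (c \leftrightarrow a)): β-rule — branch into \lnot (c \land c)  //  (c \leftrightarrow a).
      branch 2.1 (add \lnot (c \land c)):
        \lnot (c \land c): β-rule — branch into \lnot c  //  \lnot c.
          branch 2.1.1 (add \lnot c):
            ○ open, literals {c=F}.
          branch 2.1.2 (add \lnot c):
            ○ open, literals {c=F}.
      branch 2.2 (add (c \leftrightarrow a)):
        (c \leftrightarrow a): β-rule — branch into c, a  //  \lnot c, \lnot a.
          branch 2.2.1 (add c, a):
            ○ open, literals {a=T, c=T}.
          branch 2.2.2 (add \lnot c, \lnot a):
            ○ open, literals {a=F, c=F}.
2 branches closed, 4 open.
Each open branch fixes some atoms; the unmentioned ones are free. Counting distinct full assignments: branch {c=F} (a, b, d) contributes 8 new; branch {c=F} (a, b, d) contributes 0 new; branch {a=T, c=T} (b, d) contributes 4 new; branch {a=F, c=F} (b, d) contributes 0 new. Total: 12.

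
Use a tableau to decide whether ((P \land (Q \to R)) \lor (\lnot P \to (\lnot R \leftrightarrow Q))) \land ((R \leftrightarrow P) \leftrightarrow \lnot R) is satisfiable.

Initial set: {(((P \land (Q \to R)) \lor (\lnot P \to (\lnot R \leftrightarrow Q))) \land ((R \leftrightarrow P) \leftrightarrow \lnot R))}.
(((P \land (Q \to R)) \lor (\lnot P \to (\lnot R \leftrightarrow Q))) \land ((R \leftrightarrow P) \leftrightarrow \lnot R)): α-rule — add ((P \land (Q \to R)) \lor (\lnot P \to (\lnot R \leftrightarrow Q))), ((R \leftrightarrow P) \leftrightarrow \lnot R).
((P \land (Q \to R)) \lor (\lnot P \to (\lnot R \leftrightarrow Q))): β-rule — branch into (P \land (Q \to R))  //  (\lnot P \to (\lnot R \leftrightarrow Q)).
  branch 1 (add (P \land (Q \to R))):
    (P \land (Q \to R)): α-rule — add P, (Q \to R).
    ((R \leftrightarrow P) \leftrightarrow \lnot R): β-rule — branch into (R \leftrightarrow P), \lnot R  //  \lnot (R \leftrightarrow P), \lnot \lnot R.
      branch 1.1 (add (R \leftrightarrow P), \lnot R):
        (Q \to R): β-rule — branch into \lnot Q  //  R.
          branch 1.1.1 (add \lnot Q):
            (R \leftrightarrow P): β-rule — branch into R, P  //  \lnot R, \lnot P.
              branch 1.1.1.1 (add R, P):
                × closes — contains both R and \lnot R.
              branch 1.1.1.2 (add \lnot R, \lnot P):
                × closes — contains both P and \lnot P.
          branch 1.1.2 (add R):
            × closes — contains both R and \lnot R.
      branch 1.2 (add \lnot (R \leftrightarrow P), \lnot \lnot R):
        (Q \to R): β-rule — branch into \lnot Q  //  R.
          branch 1.2.1 (add \lnot Q):
            \lnot (R \leftrightarrow P): β-rule — branch into R, \lnot P  //  \lnot R, P.
              branch 1.2.1.1 (add R, \lnot P):
                × closes — contains both P and \lnot P.
              branch 1.2.1.2 (add \lnot R, P):
                × closes — contains both R and \lnot R.
          branch 1.2.2 (add R):
            \lnot (R \leftrightarrow P): β-rule — branch into R, \lnot P  //  \lnot R, P.
              branch 1.2.2.1 (add R, \lnot P):
                × closes — contains both P and \lnot P.
              branch 1.2.2.2 (add \lnot R, P):
                × closes — contains both R and \lnot R.
  branch 2 (add (\lnot P \to (\lnot R \leftrightarrow Q))):
    ((R \leftrightarrow P) \leftrightarrow \lnot R): β-rule — branch into (R \leftrightarrow P), \lnot R  //  \lnot (R \leftrightarrow P), \lnot \lnot R.
      branch 2.1 (add (R \leftrightarrow P), \lnot R):
        (\lnot P \to (\lnot R \leftrightarrow Q)): β-rule — branch into \lnot \lnot P  //  (\lnot R \leftrightarrow Q).
          branch 2.1.1 (add \lnot \lnot P):
            (R \leftrightarrow P): β-rule — branch into R, P  //  \lnot R, \lnot P.
              branch 2.1.1.1 (add R, P):
                × closes — contains both R and \lnot R.
              branch 2.1.1.2 (add \lnot R, \lnot P):
                × closes — contains both P and \lnot P.
          branch 2.1.2 (add (\lnot R \leftrightarrow Q)):
            (R \leftrightarrow P): β-rule — branch into R, P  //  \lnot R, \lnot P.
              branch 2.1.2.1 (add R, P):
                × closes — contains both R and \lnot R.
              branch 2.1.2.2 (add \lnot R, \lnot P):
                (\lnot R \leftrightarrow Q): β-rule — branch into \lnot R, Q  //  \lnot \lnot R, \lnot Q.
                  branch 2.1.2.2.1 (add \lnot R, Q):
                    ○ open, literals {P=false, Q=true, R=false}.
                  branch 2.1.2.2.2 (add \lnot \lnot R, \lnot Q):
                    × closes — contains both R and \lnot R.
      branch 2.2 (add \lnot (R \leftrightarrow P), \lnot \lnot R):
        (\lnot P \to (\lnot R \leftrightarrow Q)): β-rule — branch into \lnot \lnot P  //  (\lnot R \leftrightarrow Q).
          branch 2.2.1 (add \lnot \lnot P):
            \lnot (R \leftrightarrow P): β-rule — branch into R, \lnot P  //  \lnot R, P.
              branch 2.2.1.1 (add R, \lnot P):
                × closes — contains both P and \lnot P.
              branch 2.2.1.2 (add \lnot R, P):
                × closes — contains both R and \lnot R.
          branch 2.2.2 (add (\lnot R \leftrightarrow Q)):
            \lnot (R \leftrightarrow P): β-rule — branch into R, \lnot P  //  \lnot R, P.
              branch 2.2.2.1 (add R, \lnot P):
                (\lnot R \leftrightarrow Q): β-rule — branch into \lnot R, Q  //  \lnot \lnot R, \lnot Q.
                  branch 2.2.2.1.1 (add \lnot R, Q):
                    × closes — contains both R and \lnot R.
                  branch 2.2.2.1.2 (add \lnot \lnot R, \lnot Q):
                    ○ open, literals {P=false, Q=false, R=true}.
              branch 2.2.2.2 (add \lnot R, P):
                × closes — contains both R and \lnot R.
15 branches closed, 2 open.
An open branch gives a satisfying assignment: P=false, Q=true, R=false.

Satisfiable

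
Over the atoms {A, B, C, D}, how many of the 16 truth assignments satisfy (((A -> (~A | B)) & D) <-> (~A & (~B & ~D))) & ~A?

Initial set: {((((A -> (~A | B)) & D) <-> (~A & (~B & ~D))) & ~A)}.
((((A -> (~A | B)) & D) <-> (~A & (~B & ~D))) & ~A): α-rule — add (((A -> (~A | B)) & D) <-> (~A & (~B & ~D))), ~A.
(((A -> (~A | B)) & D) <-> (~A & (~B & ~D))): β-rule — branch into ((A -> (~A | B)) & D), (~A & (~B & ~D))  //  ~((A -> (~A | B)) & D), ~(~A & (~B & ~D)).
  branch 1 (add ((A -> (~A | B)) & D), (~A & (~B & ~D))):
    ((A -> (~A | B)) & D): α-rule — add (A -> (~A | B)), D.
    (~A & (~B & ~D)): α-rule — add ~A, (~B & ~D).
    (~B & ~D): α-rule — add ~B, ~D.
    × closes — contains both D and ~D.
  branch 2 (add ~((A -> (~A | B)) & D), ~(~A & (~B & ~D))):
    ~((A -> (~A | B)) & D): β-rule — branch into ~(A -> (~A | B))  //  ~D.
      branch 2.1 (add ~(A -> (~A | B))):
        ~(A -> (~A | B)): α-rule — add A, ~(~A | B).
        × closes — contains both A and ~A.
      branch 2.2 (add ~D):
        ~(~A & (~B & ~D)): β-rule — branch into ~~A  //  ~(~B & ~D).
          branch 2.2.1 (add ~~A):
            × closes — contains both A and ~A.
          branch 2.2.2 (add ~(~B & ~D)):
            ~(~B & ~D): β-rule — branch into ~~B  //  ~~D.
              branch 2.2.2.1 (add ~~B):
                ○ open, literals {A=false, B=true, D=false}.
              branch 2.2.2.2 (add ~~D):
                × closes — contains both D and ~D.
4 branches closed, 1 open.
Each open branch fixes some atoms; the unmentioned ones are free. Counting distinct full assignments: branch {A=false, B=true, D=false} (C) contributes 2 new. Total: 2.

2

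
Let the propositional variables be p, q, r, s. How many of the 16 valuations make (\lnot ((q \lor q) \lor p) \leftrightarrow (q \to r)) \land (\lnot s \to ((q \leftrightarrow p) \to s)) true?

Initial set: {((\lnot ((q \lor q) \lor p) \leftrightarrow (q \to r)) \land (\lnot s \to ((q \leftrightarrow p) \to s)))}.
((\lnot ((q \lor q) \lor p) \leftrightarrow (q \to r)) \land (\lnot s \to ((q \leftrightarrow p) \to s))): α-rule — add (\lnot ((q \lor q) \lor p) \leftrightarrow (q \to r)), (\lnot s \to ((q \leftrightarrow p) \to s)).
(\lnot ((q \lor q) \lor p) \leftrightarrow (q \to r)): β-rule — branch into \lnot ((q \lor q) \lor p), (q \to r)  //  \lnot \lnot ((q \lor q) \lor p), \lnot (q \to r).
  branch 1 (add \lnot ((q \lor q) \lor p), (q \to r)):
    \lnot ((q \lor q) \lor p): α-rule — add \lnot (q \lor q), \lnot p.
    \lnot (q \lor q): α-rule — add \lnot q, \lnot q.
    (\lnot s \to ((q \leftrightarrow p) \to s)): β-rule — branch into \lnot \lnot s  //  ((q \leftrightarrow p) \to s).
      branch 1.1 (add \lnot \lnot s):
        (q \to r): β-rule — branch into \lnot q  //  r.
          branch 1.1.1 (add \lnot q):
            ○ open, literals {p=0, q=0, s=1}.
          branch 1.1.2 (add r):
            ○ open, literals {p=0, q=0, r=1, s=1}.
      branch 1.2 (add ((q \leftrightarrow p) \to s)):
        (q \to r): β-rule — branch into \lnot q  //  r.
          branch 1.2.1 (add \lnot q):
            ((q \leftrightarrow p) \to s): β-rule — branch into \lnot (q \leftrightarrow p)  //  s.
              branch 1.2.1.1 (add \lnot (q \leftrightarrow p)):
                \lnot (q \leftrightarrow p): β-rule — branch into q, \lnot p  //  \lnot q, p.
                  branch 1.2.1.1.1 (add q, \lnot p):
                    × closes — contains both q and \lnot q.
                  branch 1.2.1.1.2 (add \lnot q, p):
                    × closes — contains both p and \lnot p.
              branch 1.2.1.2 (add s):
                ○ open, literals {p=0, q=0, s=1}.
          branch 1.2.2 (add r):
            ((q \leftrightarrow p) \to s): β-rule — branch into \lnot (q \leftrightarrow p)  //  s.
              branch 1.2.2.1 (add \lnot (q \leftrightarrow p)):
                \lnot (q \leftrightarrow p): β-rule — branch into q, \lnot p  //  \lnot q, p.
                  branch 1.2.2.1.1 (add q, \lnot p):
                    × closes — contains both q and \lnot q.
                  branch 1.2.2.1.2 (add \lnot q, p):
                    × closes — contains both p and \lnot p.
              branch 1.2.2.2 (add s):
                ○ open, literals {p=0, q=0, r=1, s=1}.
  branch 2 (add \lnot \lnot ((q \lor q) \lor p), \lnot (q \to r)):
    \lnot (q \to r): α-rule — add q, \lnot r.
    (\lnot s \to ((q \leftrightarrow p) \to s)): β-rule — branch into \lnot \lnot s  //  ((q \leftrightarrow p) \to s).
      branch 2.1 (add \lnot \lnot s):
        \lnot \lnot ((q \lor q) \lor p): β-rule — branch into (q \lor q)  //  p.
          branch 2.1.1 (add (q \lor q)):
            (q \lor q): β-rule — branch into q  //  q.
              branch 2.1.1.1 (add q):
                ○ open, literals {q=1, r=0, s=1}.
              branch 2.1.1.2 (add q):
                ○ open, literals {q=1, r=0, s=1}.
          branch 2.1.2 (add p):
            ○ open, literals {p=1, q=1, r=0, s=1}.
      branch 2.2 (add ((q \leftrightarrow p) \to s)):
        \lnot \lnot ((q \lor q) \lor p): β-rule — branch into (q \lor q)  //  p.
          branch 2.2.1 (add (q \lor q)):
            ((q \leftrightarrow p) \to s): β-rule — branch into \lnot (q \leftrightarrow p)  //  s.
              branch 2.2.1.1 (add \lnot (q \leftrightarrow p)):
                (q \lor q): β-rule — branch into q  //  q.
                  branch 2.2.1.1.1 (add q):
                    \lnot (q \leftrightarrow p): β-rule — branch into q, \lnot p  //  \lnot q, p.
                      branch 2.2.1.1.1.1 (add q, \lnot p):
                        ○ open, literals {p=0, q=1, r=0}.
                      branch 2.2.1.1.1.2 (add \lnot q, p):
                        × closes — contains both q and \lnot q.
                  branch 2.2.1.1.2 (add q):
                    \lnot (q \leftrightarrow p): β-rule — branch into q, \lnot p  //  \lnot q, p.
                      branch 2.2.1.1.2.1 (add q, \lnot p):
                        ○ open, literals {p=0, q=1, r=0}.
                      branch 2.2.1.1.2.2 (add \lnot q, p):
                        × closes — contains both q and \lnot q.
              branch 2.2.1.2 (add s):
                (q \lor q): β-rule — branch into q  //  q.
                  branch 2.2.1.2.1 (add q):
                    ○ open, literals {q=1, r=0, s=1}.
                  branch 2.2.1.2.2 (add q):
                    ○ open, literals {q=1, r=0, s=1}.
          branch 2.2.2 (add p):
            ((q \leftrightarrow p) \to s): β-rule — branch into \lnot (q \leftrightarrow p)  //  s.
              branch 2.2.2.1 (add \lnot (q \leftrightarrow p)):
                \lnot (q \leftrightarrow p): β-rule — branch into q, \lnot p  //  \lnot q, p.
                  branch 2.2.2.1.1 (add q, \lnot p):
                    × closes — contains both p and \lnot p.
                  branch 2.2.2.1.2 (add \lnot q, p):
                    × closes — contains both q and \lnot q.
              branch 2.2.2.2 (add s):
                ○ open, literals {p=1, q=1, r=0, s=1}.
8 branches closed, 12 open.
Each open branch fixes some atoms; the unmentioned ones are free. Counting distinct full assignments: branch {p=0, q=0, s=1} (r) contributes 2 new; branch {p=0, q=0, r=1, s=1} (none free) contributes 0 new; branch {p=0, q=0, s=1} (r) contributes 0 new; branch {p=0, q=0, r=1, s=1} (none free) contributes 0 new; branch {q=1, r=0, s=1} (p) contributes 2 new; branch {q=1, r=0, s=1} (p) contributes 0 new; branch {p=1, q=1, r=0, s=1} (none free) contributes 0 new; branch {p=0, q=1, r=0} (s) contributes 1 new; branch {p=0, q=1, r=0} (s) contributes 0 new; branch {q=1, r=0, s=1} (p) contributes 0 new; branch {q=1, r=0, s=1} (p) contributes 0 new; branch {p=1, q=1, r=0, s=1} (none free) contributes 0 new. Total: 5.

5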